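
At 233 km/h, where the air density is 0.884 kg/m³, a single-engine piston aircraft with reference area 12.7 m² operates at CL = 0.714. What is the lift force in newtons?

L = 16800 N

Convert speed: v = 233 km/h ÷ 3.6 = 64.72 m/s.
Dynamic pressure q = ½ρv² = ½ × 0.884 × 64.72² = 1852 Pa.
L = q·S·CL = 1852 × 12.7 × 0.714 = 16800 N ≈ 16.8 kN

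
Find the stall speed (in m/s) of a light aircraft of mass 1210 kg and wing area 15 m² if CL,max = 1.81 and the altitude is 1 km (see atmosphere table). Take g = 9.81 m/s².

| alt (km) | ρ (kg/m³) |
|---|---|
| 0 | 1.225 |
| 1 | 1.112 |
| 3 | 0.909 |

At 1 km, from the table: ρ = 1.112 kg/m³.
At stall, lift equals weight: L = W = m·g = 1210 × 9.81 = 11870 N.
V_stall = √(2W/(ρ·S·CL,max)) = √(2 × 11870 / (1.112 × 15 × 1.81))
V_stall = √786.3 = 28 m/s

V_stall = 28 m/s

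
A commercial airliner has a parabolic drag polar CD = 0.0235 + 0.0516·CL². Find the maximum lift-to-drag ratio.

(L/D)max = 14.4

For CD = CD0 + K·CL², (L/D)max occurs at CL* = √(CD0/K) and equals 1/(2√(K·CD0)).
(L/D)max = 1/(2√(0.0516 × 0.0235)) = 1/(2 × 0.03482) = 14.4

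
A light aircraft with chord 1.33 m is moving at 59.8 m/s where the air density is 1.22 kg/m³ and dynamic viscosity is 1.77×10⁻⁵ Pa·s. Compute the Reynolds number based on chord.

Re = ρ·v·c/μ = 1.22 × 59.8 × 1.33 / (1.77×10⁻⁵) = 5.48×10^6

Re = 5.48×10^6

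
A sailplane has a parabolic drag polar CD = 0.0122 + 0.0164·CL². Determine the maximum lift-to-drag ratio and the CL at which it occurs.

(L/D)max = 35.3, at CL = 0.862

For CD = CD0 + K·CL², (L/D)max occurs at CL* = √(CD0/K) and equals 1/(2√(K·CD0)).
(L/D)max = 1/(2√(0.0164 × 0.0122)) = 1/(2 × 0.01414) = 35.3
CL* = √(0.0122/0.0164) = 0.862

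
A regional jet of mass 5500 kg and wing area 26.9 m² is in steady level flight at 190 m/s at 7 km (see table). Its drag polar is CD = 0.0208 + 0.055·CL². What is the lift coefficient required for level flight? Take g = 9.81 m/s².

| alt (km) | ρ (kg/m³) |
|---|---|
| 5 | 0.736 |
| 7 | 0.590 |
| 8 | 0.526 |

CL = 0.188

At 7 km, from the table: ρ = 0.590 kg/m³.
In steady level flight, lift balances weight: W = mg = 5500 × 9.81 = 53955 N.
Dynamic pressure q = 0.5 × 0.59 × 190² = 10650 Pa.
CL = W/(q·S) = 53955 / (10650 × 26.9) = 0.1883.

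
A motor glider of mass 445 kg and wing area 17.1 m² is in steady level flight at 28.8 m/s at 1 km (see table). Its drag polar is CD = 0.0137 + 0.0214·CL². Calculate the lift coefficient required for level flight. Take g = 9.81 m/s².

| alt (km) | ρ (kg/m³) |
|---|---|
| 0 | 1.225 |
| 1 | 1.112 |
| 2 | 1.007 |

CL = 0.554

At 1 km, from the table: ρ = 1.112 kg/m³.
Weight W = mg = 445 × 9.81 = 4365.4 N; in level flight L = W.
q = ½ρv² = ½ × 1.112 × 28.8² = 461.2 Pa.
CL = W/(q·S) = 4365.4 / (461.2 × 17.1) = 0.5536.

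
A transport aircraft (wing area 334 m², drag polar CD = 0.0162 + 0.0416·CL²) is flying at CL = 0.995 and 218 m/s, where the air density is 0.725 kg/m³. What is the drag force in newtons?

D = 3.3×10^5 N

CD = 0.0162 + 0.0416 × 0.995² = 0.05739
D = ½ρv²S·CD = ½ × 0.725 × 218² × 334 × 0.05739 = 3.3×10^5 N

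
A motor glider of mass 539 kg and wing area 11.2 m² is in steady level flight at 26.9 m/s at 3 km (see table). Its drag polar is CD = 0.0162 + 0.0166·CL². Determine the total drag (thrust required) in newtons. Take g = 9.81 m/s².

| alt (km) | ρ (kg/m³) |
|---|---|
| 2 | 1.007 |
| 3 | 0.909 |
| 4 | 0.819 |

At 3 km, from the table: ρ = 0.909 kg/m³.
Weight W = mg = 539 × 9.81 = 5287.6 N; in level flight L = W.
q = ½ρv² = ½ × 0.909 × 26.9² = 328.9 Pa.
CL = W/(q·S) = 5287.6 / (328.9 × 11.2) = 1.435.
CD = 0.0162 + 0.0166 × 1.435² = 0.05041.
D = q·S·CD = 328.9 × 11.2 × 0.05041 = 185.7 N

D = 186 N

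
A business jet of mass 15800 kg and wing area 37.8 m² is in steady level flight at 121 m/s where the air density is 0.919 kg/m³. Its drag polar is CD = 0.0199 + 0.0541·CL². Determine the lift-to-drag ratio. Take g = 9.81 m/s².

L/D = 15.2

Level flight ⇒ L = W = m·g = 15800 × 9.81 = 1.55×10^5 N.
Dynamic pressure q = 0.5 × 0.919 × 121² = 6728 Pa.
CL = W/(q·S) = 1.55×10^5 / (6728 × 37.8) = 0.6095.
CD = 0.0199 + 0.0541 × 0.6095² = 0.04.
L/D = CL/CD = 0.6095 / 0.04 = 15.2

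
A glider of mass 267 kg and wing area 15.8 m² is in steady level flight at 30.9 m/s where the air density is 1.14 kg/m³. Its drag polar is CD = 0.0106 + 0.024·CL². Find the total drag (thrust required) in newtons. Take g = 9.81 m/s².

Level flight ⇒ L = W = m·g = 267 × 9.81 = 2619.3 N.
q = ½ρv² = ½ × 1.14 × 30.9² = 544.2 Pa.
CL = 2W/(ρv²S) = 2×2619.3/(1.14×30.9²×15.8) = 0.3046.
CD = 0.0106 + 0.024 × 0.3046² = 0.01283.
D = q·S·CD = 544.2 × 15.8 × 0.01283 = 110.3 N

D = 110 N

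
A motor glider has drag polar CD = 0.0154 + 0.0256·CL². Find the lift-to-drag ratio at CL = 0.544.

CD = 0.0154 + 0.0256 × 0.544² = 0.02298
L/D = CL/CD = 0.544 / 0.02298 = 23.7

L/D = 23.7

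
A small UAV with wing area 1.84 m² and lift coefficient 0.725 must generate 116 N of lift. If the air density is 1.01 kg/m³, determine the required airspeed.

L = ½ρv²S·CL ⇒ v = √(2L/(ρ·S·CL))
v = √(2 × 116 / (1.01 × 1.84 × 0.725)) = √172.2 = 13.1 m/s

v = 13.1 m/s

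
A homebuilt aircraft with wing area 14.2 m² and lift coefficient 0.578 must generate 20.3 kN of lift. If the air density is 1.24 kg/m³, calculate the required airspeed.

L = ½ρv²S·CL ⇒ v = √(2L/(ρ·S·CL))
v = √(2 × 20300 / (1.24 × 14.2 × 0.578)) = √3989 = 63.2 m/s

v = 63.2 m/s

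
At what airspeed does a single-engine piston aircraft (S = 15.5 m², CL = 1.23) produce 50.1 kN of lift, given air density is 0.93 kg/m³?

L = ½ρv²S·CL ⇒ v = √(2L/(ρ·S·CL))
v = √(2 × 50100 / (0.93 × 15.5 × 1.23)) = √5651 = 75.2 m/s

v = 75.2 m/s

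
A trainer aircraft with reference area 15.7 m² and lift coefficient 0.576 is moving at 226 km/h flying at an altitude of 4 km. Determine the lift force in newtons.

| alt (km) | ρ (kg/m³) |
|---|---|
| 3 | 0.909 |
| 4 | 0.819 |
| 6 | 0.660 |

At 4 km, from the table: ρ = 0.819 kg/m³.
Convert speed: v = 226 km/h ÷ 3.6 = 62.78 m/s.
L = ½ρv²S·CL = ½ × 0.819 × 62.78² × 15.7 × 0.576 = 14600 N ≈ 14.6 kN

L = 14600 N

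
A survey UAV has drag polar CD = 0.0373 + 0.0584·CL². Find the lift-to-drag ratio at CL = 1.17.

CD = 0.0373 + 0.0584 × 1.17² = 0.1172
L/D = CL/CD = 1.17 / 0.1172 = 9.98

L/D = 9.98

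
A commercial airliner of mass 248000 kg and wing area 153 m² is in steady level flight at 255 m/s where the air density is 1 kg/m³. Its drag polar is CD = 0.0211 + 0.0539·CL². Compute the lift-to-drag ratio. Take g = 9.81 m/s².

L/D = 14.4

Weight W = mg = 248000 × 9.81 = 2.4329×10^6 N; in level flight L = W.
q = ½ρv² = ½ × 1 × 255² = 32510 Pa.
Required CL = L/(qS) = 2.4329×10^6/(32510·153) = 0.4891.
CD = 0.0211 + 0.0539 × 0.4891² = 0.03399.
L/D = CL/CD = 0.4891 / 0.03399 = 14.4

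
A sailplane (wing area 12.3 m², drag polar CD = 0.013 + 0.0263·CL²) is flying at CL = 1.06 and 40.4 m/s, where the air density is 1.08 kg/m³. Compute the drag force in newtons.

D = 461 N

CD = 0.013 + 0.0263 × 1.06² = 0.04255
D = ½ρv²S·CD = ½ × 1.08 × 40.4² × 12.3 × 0.04255 = 461 N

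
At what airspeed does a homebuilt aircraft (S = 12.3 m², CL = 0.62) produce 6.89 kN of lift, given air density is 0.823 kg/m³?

v = 46.9 m/s

L = ½ρv²S·CL ⇒ v = √(2L/(ρ·S·CL))
v = √(2 × 6890 / (0.823 × 12.3 × 0.62)) = √2196 = 46.9 m/s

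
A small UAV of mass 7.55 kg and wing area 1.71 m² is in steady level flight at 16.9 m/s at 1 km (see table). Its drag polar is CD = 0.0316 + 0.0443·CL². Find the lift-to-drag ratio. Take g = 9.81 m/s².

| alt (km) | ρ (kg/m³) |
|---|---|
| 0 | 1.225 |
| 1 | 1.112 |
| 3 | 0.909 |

At 1 km, from the table: ρ = 1.112 kg/m³.
Level flight ⇒ L = W = m·g = 7.55 × 9.81 = 74.066 N.
q = ½ρv² = ½ × 1.112 × 16.9² = 158.8 Pa.
CL = W/(q·S) = 74.066 / (158.8 × 1.71) = 0.2728.
CD = 0.0316 + 0.0443 × 0.2728² = 0.0349.
L/D = CL/CD = 0.2728 / 0.0349 = 7.82

L/D = 7.82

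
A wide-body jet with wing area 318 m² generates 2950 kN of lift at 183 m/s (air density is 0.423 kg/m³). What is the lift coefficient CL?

CL = 1.31

From L = ½ρv²S·CL, rearranging gives CL = 2L/(ρv²S).
CL = 2 × 2.95×10^6 / (0.423 × 183² × 318) = 1.31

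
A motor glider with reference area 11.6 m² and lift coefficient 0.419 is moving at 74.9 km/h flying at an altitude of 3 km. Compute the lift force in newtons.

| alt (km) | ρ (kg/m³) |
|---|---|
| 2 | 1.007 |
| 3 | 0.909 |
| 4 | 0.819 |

L = 956 N

At 3 km, from the table: ρ = 0.909 kg/m³.
Convert speed: v = 74.9 km/h ÷ 3.6 = 20.81 m/s.
Dynamic pressure q = ½ρv² = ½ × 0.909 × 20.81² = 196.7 Pa.
L = q·S·CL = 196.7 × 11.6 × 0.419 = 956 N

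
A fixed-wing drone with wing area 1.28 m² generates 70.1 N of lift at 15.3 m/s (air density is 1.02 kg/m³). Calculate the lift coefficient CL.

From L = ½ρv²S·CL, rearranging gives CL = 2L/(ρv²S).
CL = 2 × 70.1 / (1.02 × 15.3² × 1.28) = 0.459

CL = 0.459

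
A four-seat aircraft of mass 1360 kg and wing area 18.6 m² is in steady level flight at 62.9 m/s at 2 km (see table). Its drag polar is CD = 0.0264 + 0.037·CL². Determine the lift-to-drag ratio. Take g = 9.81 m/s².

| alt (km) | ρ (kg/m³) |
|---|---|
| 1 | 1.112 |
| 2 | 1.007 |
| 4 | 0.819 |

L/D = 11.5

At 2 km, from the table: ρ = 1.007 kg/m³.
Level flight ⇒ L = W = m·g = 1360 × 9.81 = 13342 N.
q = ½ρv² = ½ × 1.007 × 62.9² = 1992 Pa.
Required CL = L/(qS) = 13342/(1992·18.6) = 0.3601.
CD = 0.0264 + 0.037 × 0.3601² = 0.0312.
L/D = CL/CD = 0.3601 / 0.0312 = 11.5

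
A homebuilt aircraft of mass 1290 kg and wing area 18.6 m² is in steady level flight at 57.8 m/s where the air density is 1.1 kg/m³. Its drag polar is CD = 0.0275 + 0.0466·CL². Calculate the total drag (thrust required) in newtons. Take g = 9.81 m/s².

Level flight ⇒ L = W = m·g = 1290 × 9.81 = 12655 N.
q = ½ρv² = ½ × 1.1 × 57.8² = 1837 Pa.
Required CL = L/(qS) = 12655/(1837·18.6) = 0.3703.
CD = 0.0275 + 0.0466 × 0.3703² = 0.03389.
D = q·S·CD = 1837 × 18.6 × 0.03389 = 1158 N

D = 1160 N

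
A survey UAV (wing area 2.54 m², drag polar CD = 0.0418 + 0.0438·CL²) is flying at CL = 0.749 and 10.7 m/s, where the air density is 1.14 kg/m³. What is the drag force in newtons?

D = 11 N

CD = 0.0418 + 0.0438 × 0.749² = 0.06637
D = ½ρv²S·CD = ½ × 1.14 × 10.7² × 2.54 × 0.06637 = 11 N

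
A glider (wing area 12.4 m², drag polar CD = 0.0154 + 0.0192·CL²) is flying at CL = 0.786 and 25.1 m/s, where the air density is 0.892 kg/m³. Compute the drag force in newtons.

CD = 0.0154 + 0.0192 × 0.786² = 0.02726
D = ½ρv²S·CD = ½ × 0.892 × 25.1² × 12.4 × 0.02726 = 95 N

D = 95 N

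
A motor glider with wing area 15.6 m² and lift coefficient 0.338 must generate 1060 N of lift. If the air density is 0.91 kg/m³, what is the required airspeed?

v = 21 m/s

L = ½ρv²S·CL ⇒ v = √(2L/(ρ·S·CL))
v = √(2 × 1060 / (0.91 × 15.6 × 0.338)) = √441.8 = 21 m/s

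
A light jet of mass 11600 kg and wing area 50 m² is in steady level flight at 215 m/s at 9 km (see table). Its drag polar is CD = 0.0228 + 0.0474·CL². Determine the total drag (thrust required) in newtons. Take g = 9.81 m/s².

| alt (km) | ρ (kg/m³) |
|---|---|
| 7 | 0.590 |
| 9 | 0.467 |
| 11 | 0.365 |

At 9 km, from the table: ρ = 0.467 kg/m³.
Level flight ⇒ L = W = m·g = 11600 × 9.81 = 1.138×10^5 N.
q = ½ρv² = ½ × 0.467 × 215² = 10790 Pa.
Required CL = L/(qS) = 1.138×10^5/(10790·50) = 0.2109.
CD = 0.0228 + 0.0474 × 0.2109² = 0.02491.
D = q·S·CD = 10790 × 50 × 0.02491 = 13440 N

D = 13400 N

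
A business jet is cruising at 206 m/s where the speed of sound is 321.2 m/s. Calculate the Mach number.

M = 0.641

M = v/a = 206 / 321.2 = 0.641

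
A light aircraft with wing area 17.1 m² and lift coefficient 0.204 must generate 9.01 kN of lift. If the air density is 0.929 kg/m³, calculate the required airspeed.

v = 74.6 m/s

L = ½ρv²S·CL ⇒ v = √(2L/(ρ·S·CL))
v = √(2 × 9010 / (0.929 × 17.1 × 0.204)) = √5560 = 74.6 m/s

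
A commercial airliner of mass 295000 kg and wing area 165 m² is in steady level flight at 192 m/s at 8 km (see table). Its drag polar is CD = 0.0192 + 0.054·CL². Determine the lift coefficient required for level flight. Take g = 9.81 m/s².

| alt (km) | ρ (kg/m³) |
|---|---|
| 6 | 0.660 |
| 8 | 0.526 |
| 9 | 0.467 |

CL = 1.81

At 8 km, from the table: ρ = 0.526 kg/m³.
Weight W = mg = 295000 × 9.81 = 2.894×10^6 N; in level flight L = W.
q = ½ρv² = ½ × 0.526 × 192² = 9695 Pa.
CL = W/(q·S) = 2.894×10^6 / (9695 × 165) = 1.809.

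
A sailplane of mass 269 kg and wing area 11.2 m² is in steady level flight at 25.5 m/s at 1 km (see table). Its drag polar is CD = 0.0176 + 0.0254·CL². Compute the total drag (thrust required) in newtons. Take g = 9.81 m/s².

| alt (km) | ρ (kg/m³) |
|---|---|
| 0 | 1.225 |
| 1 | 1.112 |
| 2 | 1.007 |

At 1 km, from the table: ρ = 1.112 kg/m³.
In steady level flight, lift balances weight: W = mg = 269 × 9.81 = 2638.9 N.
q = ½ρv² = ½ × 1.112 × 25.5² = 361.5 Pa.
CL = 2W/(ρv²S) = 2×2638.9/(1.112×25.5²×11.2) = 0.6517.
CD = 0.0176 + 0.0254 × 0.6517² = 0.02839.
D = q·S·CD = 361.5 × 11.2 × 0.02839 = 114.9 N

D = 115 N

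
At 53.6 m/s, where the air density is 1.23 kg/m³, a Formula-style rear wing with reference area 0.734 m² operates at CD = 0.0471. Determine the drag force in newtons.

D = 61.1 N

Dynamic pressure q = ½ρv² = ½ × 1.23 × 53.6² = 1767 Pa.
D = q·S·CD = 1767 × 0.734 × 0.0471 = 61.1 N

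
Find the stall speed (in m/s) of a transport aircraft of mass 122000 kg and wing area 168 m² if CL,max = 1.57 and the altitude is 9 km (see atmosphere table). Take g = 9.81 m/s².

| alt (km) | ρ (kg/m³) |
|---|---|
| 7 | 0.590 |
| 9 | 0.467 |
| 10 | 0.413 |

V_stall = 139 m/s

At 9 km, from the table: ρ = 0.467 kg/m³.
At stall, lift equals weight: L = W = m·g = 122000 × 9.81 = 1.197×10^6 N.
From L = ½ρV²S·CL,max = W: V_stall = √(2W/(ρSCL,max)) = √(2·1.197×10^6/(0.467·168·1.57))
V_stall = √19430 = 139 m/s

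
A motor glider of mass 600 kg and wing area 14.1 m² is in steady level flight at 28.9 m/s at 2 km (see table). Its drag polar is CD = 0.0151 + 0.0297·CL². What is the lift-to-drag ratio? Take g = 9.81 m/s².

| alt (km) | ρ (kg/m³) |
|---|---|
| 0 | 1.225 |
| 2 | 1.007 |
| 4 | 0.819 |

L/D = 22.4

At 2 km, from the table: ρ = 1.007 kg/m³.
Level flight ⇒ L = W = m·g = 600 × 9.81 = 5886 N.
q = ½ρv² = ½ × 1.007 × 28.9² = 420.5 Pa.
CL = W/(q·S) = 5886 / (420.5 × 14.1) = 0.9927.
CD = 0.0151 + 0.0297 × 0.9927² = 0.04437.
L/D = CL/CD = 0.9927 / 0.04437 = 22.4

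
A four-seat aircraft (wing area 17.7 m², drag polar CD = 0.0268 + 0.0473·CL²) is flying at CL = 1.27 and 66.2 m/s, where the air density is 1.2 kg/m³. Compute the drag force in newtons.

CD = 0.0268 + 0.0473 × 1.27² = 0.1031
D = ½ρv²S·CD = ½ × 1.2 × 66.2² × 17.7 × 0.1031 = 4800 N

D = 4800 N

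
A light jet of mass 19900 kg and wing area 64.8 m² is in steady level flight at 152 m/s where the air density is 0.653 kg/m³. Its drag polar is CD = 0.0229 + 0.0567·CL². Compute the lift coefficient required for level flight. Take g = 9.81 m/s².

CL = 0.399

Weight W = mg = 19900 × 9.81 = 1.9522×10^5 N; in level flight L = W.
Dynamic pressure q = 0.5 × 0.653 × 152² = 7543 Pa.
CL = W/(q·S) = 1.9522×10^5 / (7543 × 64.8) = 0.3994.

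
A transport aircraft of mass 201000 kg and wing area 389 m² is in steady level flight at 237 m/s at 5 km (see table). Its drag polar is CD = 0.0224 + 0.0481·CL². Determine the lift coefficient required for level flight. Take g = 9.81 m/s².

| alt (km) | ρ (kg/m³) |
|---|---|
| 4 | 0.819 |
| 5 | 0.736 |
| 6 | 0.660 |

At 5 km, from the table: ρ = 0.736 kg/m³.
Weight W = mg = 201000 × 9.81 = 1.9718×10^6 N; in level flight L = W.
Dynamic pressure q = 0.5 × 0.736 × 237² = 20670 Pa.
Required CL = L/(qS) = 1.9718×10^6/(20670·389) = 0.2452.

CL = 0.245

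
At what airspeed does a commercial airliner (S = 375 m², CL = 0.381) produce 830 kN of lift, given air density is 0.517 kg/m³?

v = 150 m/s

L = ½ρv²S·CL ⇒ v = √(2L/(ρ·S·CL))
v = √(2 × 8.3×10^5 / (0.517 × 375 × 0.381)) = √22470 = 150 m/s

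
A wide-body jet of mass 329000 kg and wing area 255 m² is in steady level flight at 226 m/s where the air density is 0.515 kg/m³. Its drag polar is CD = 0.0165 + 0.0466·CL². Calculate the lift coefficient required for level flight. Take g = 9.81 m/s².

CL = 0.962

In steady level flight, lift balances weight: W = mg = 329000 × 9.81 = 3.2275×10^6 N.
Dynamic pressure q = 0.5 × 0.515 × 226² = 13150 Pa.
Required CL = L/(qS) = 3.2275×10^6/(13150·255) = 0.9623.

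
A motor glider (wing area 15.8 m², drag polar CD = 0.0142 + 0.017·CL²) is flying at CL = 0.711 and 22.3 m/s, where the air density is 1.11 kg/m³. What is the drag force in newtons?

CD = 0.0142 + 0.017 × 0.711² = 0.02279
D = ½ρv²S·CD = ½ × 1.11 × 22.3² × 15.8 × 0.02279 = 99.4 N

D = 99.4 N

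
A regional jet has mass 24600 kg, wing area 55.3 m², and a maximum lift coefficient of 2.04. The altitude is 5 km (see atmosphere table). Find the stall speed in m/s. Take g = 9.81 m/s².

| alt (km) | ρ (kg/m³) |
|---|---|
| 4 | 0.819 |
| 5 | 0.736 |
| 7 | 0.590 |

V_stall = 76.2 m/s

At 5 km, from the table: ρ = 0.736 kg/m³.
At stall, lift equals weight: L = W = m·g = 24600 × 9.81 = 2.413×10^5 N.
V_stall = √(2W/(ρ·S·CL,max)) = √(2 × 2.413×10^5 / (0.736 × 55.3 × 2.04))
V_stall = √5813 = 76.2 m/s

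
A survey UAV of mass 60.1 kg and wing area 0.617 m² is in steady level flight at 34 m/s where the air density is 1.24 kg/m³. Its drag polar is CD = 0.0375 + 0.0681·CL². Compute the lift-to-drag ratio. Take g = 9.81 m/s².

In steady level flight, lift balances weight: W = mg = 60.1 × 9.81 = 589.58 N.
Dynamic pressure q = 0.5 × 1.24 × 34² = 716.7 Pa.
Required CL = L/(qS) = 589.58/(716.7·0.617) = 1.333.
CD = 0.0375 + 0.0681 × 1.333² = 0.1585.
L/D = CL/CD = 1.333 / 0.1585 = 8.41

L/D = 8.41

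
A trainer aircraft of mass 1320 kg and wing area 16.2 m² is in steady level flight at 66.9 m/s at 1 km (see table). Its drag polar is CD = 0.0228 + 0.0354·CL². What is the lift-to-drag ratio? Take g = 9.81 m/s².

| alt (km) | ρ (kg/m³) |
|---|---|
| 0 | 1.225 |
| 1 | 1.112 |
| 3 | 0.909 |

L/D = 12.1

At 1 km, from the table: ρ = 1.112 kg/m³.
Weight W = mg = 1320 × 9.81 = 12949 N; in level flight L = W.
q = ½ρv² = ½ × 1.112 × 66.9² = 2488 Pa.
Required CL = L/(qS) = 12949/(2488·16.2) = 0.3212.
CD = 0.0228 + 0.0354 × 0.3212² = 0.02645.
L/D = CL/CD = 0.3212 / 0.02645 = 12.1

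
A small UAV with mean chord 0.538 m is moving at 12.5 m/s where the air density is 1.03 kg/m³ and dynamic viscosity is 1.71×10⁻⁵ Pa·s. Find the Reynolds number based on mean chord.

Re = ρ·v·c/μ = 1.03 × 12.5 × 0.538 / (1.71×10⁻⁵) = 4.05×10^5

Re = 4.05×10^5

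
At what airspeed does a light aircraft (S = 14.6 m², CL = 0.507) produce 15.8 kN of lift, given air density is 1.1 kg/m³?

v = 62.3 m/s

L = ½ρv²S·CL ⇒ v = √(2L/(ρ·S·CL))
v = √(2 × 15800 / (1.1 × 14.6 × 0.507)) = √3881 = 62.3 m/s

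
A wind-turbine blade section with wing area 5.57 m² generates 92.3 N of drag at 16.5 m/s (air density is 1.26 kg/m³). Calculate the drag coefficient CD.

CD = 0.0966

From D = ½ρv²S·CD, rearranging gives CD = 2D/(ρv²S).
CD = 2 × 92.3 / (1.26 × 16.5² × 5.57) = 0.0966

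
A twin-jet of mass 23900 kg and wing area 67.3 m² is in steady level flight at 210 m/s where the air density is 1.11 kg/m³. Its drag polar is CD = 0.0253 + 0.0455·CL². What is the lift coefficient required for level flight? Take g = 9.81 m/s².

Weight W = mg = 23900 × 9.81 = 2.3446×10^5 N; in level flight L = W.
q = ½ρv² = ½ × 1.11 × 210² = 24480 Pa.
CL = 2W/(ρv²S) = 2×2.3446×10^5/(1.11×210²×67.3) = 0.1423.

CL = 0.142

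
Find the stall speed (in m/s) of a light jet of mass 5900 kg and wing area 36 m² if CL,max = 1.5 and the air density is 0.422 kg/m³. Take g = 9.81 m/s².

At stall, lift equals weight: L = W = m·g = 5900 × 9.81 = 57880 N.
V_stall = √(2W/(ρ·S·CL,max)) = √(2 × 57880 / (0.422 × 36 × 1.5))
V_stall = √5080 = 71.3 m/s

V_stall = 71.3 m/s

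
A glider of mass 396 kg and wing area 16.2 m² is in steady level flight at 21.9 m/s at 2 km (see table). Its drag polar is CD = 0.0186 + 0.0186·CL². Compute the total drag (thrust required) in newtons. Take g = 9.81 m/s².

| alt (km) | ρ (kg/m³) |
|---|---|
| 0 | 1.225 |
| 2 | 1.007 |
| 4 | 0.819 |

At 2 km, from the table: ρ = 1.007 kg/m³.
Level flight ⇒ L = W = m·g = 396 × 9.81 = 3884.8 N.
q = ½ρv² = ½ × 1.007 × 21.9² = 241.5 Pa.
Required CL = L/(qS) = 3884.8/(241.5·16.2) = 0.993.
CD = 0.0186 + 0.0186 × 0.993² = 0.03694.
D = q·S·CD = 241.5 × 16.2 × 0.03694 = 144.5 N

D = 145 N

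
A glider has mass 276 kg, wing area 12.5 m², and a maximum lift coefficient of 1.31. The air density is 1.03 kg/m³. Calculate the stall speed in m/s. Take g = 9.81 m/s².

Weight W = mg = 276 × 9.81 = 2708 N.
From L = ½ρV²S·CL,max = W: V_stall = √(2W/(ρSCL,max)) = √(2·2708/(1.03·12.5·1.31))
V_stall = √321.1 = 17.9 m/s

V_stall = 17.9 m/s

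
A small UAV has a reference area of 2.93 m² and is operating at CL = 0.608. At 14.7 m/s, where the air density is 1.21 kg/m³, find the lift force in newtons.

L = ½ρv²S·CL = ½ × 1.21 × 14.7² × 2.93 × 0.608 = 233 N

L = 233 N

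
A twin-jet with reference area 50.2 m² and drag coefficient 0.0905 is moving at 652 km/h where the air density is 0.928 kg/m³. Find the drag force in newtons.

D = 69100 N

Convert speed: v = 652 km/h ÷ 3.6 = 181.1 m/s.
Dynamic pressure q = ½ρv² = ½ × 0.928 × 181.1² = 15220 Pa.
D = q·S·CD = 15220 × 50.2 × 0.0905 = 69100 N ≈ 69.1 kN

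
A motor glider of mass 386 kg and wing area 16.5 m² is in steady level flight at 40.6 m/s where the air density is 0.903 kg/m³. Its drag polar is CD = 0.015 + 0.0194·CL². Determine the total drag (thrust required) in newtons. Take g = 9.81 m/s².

D = 207 N

Level flight ⇒ L = W = m·g = 386 × 9.81 = 3786.7 N.
q = ½ρv² = ½ × 0.903 × 40.6² = 744.2 Pa.
Required CL = L/(qS) = 3786.7/(744.2·16.5) = 0.3084.
CD = 0.015 + 0.0194 × 0.3084² = 0.01684.
D = q·S·CD = 744.2 × 16.5 × 0.01684 = 206.9 N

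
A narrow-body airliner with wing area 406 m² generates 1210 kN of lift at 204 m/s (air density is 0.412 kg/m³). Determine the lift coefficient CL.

CL = 0.348

From L = ½ρv²S·CL, rearranging gives CL = 2L/(ρv²S).
CL = 2 × 1.21×10^6 / (0.412 × 204² × 406) = 0.348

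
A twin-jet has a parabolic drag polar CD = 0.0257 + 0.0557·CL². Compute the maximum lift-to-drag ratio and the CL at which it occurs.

(L/D)max = 13.2, at CL = 0.679

For CD = CD0 + K·CL², (L/D)max occurs at CL* = √(CD0/K) and equals 1/(2√(K·CD0)).
(L/D)max = 1/(2√(0.0557 × 0.0257)) = 1/(2 × 0.03784) = 13.2
CL* = √(0.0257/0.0557) = 0.679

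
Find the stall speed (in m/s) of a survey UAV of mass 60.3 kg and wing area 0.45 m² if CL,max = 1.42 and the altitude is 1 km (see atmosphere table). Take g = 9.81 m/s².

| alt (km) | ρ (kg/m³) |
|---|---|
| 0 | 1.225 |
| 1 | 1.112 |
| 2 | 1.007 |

At 1 km, from the table: ρ = 1.112 kg/m³.
At stall, lift equals weight: L = W = m·g = 60.3 × 9.81 = 591.5 N.
From L = ½ρV²S·CL,max = W: V_stall = √(2W/(ρSCL,max)) = √(2·591.5/(1.112·0.45·1.42))
V_stall = √1665 = 40.8 m/s

V_stall = 40.8 m/s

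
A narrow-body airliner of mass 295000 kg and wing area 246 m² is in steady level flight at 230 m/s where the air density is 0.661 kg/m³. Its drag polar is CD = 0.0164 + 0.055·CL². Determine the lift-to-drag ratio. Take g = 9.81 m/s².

Level flight ⇒ L = W = m·g = 295000 × 9.81 = 2.894×10^6 N.
q = ½ρv² = ½ × 0.661 × 230² = 17480 Pa.
Required CL = L/(qS) = 2.894×10^6/(17480·246) = 0.6729.
CD = 0.0164 + 0.055 × 0.6729² = 0.0413.
L/D = CL/CD = 0.6729 / 0.0413 = 16.3

L/D = 16.3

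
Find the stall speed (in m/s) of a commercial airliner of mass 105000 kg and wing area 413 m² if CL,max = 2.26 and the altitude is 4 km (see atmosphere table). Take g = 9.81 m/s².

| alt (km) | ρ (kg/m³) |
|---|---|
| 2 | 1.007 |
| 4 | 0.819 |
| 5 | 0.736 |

At 4 km, from the table: ρ = 0.819 kg/m³.
Weight W = mg = 105000 × 9.81 = 1.03×10^6 N.
From L = ½ρV²S·CL,max = W: V_stall = √(2W/(ρSCL,max)) = √(2·1.03×10^6/(0.819·413·2.26))
V_stall = √2695 = 51.9 m/s

V_stall = 51.9 m/s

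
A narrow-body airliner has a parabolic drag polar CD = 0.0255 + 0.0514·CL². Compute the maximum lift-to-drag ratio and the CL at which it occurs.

For CD = CD0 + K·CL², (L/D)max occurs at CL* = √(CD0/K) and equals 1/(2√(K·CD0)).
(L/D)max = 1/(2√(0.0514 × 0.0255)) = 1/(2 × 0.0362) = 13.8
CL* = √(0.0255/0.0514) = 0.704

(L/D)max = 13.8, at CL = 0.704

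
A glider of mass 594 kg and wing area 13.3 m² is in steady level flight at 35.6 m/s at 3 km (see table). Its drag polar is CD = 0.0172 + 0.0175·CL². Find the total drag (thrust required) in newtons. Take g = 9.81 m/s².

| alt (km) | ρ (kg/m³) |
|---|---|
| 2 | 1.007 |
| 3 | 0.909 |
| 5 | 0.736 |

At 3 km, from the table: ρ = 0.909 kg/m³.
Level flight ⇒ L = W = m·g = 594 × 9.81 = 5827.1 N.
Dynamic pressure q = 0.5 × 0.909 × 35.6² = 576 Pa.
Required CL = L/(qS) = 5827.1/(576·13.3) = 0.7606.
CD = 0.0172 + 0.0175 × 0.7606² = 0.02732.
D = q·S·CD = 576 × 13.3 × 0.02732 = 209.3 N

D = 209 N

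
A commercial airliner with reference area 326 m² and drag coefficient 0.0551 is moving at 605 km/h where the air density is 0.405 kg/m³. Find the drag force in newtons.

D = 1.03×10^5 N

Convert speed: v = 605 km/h ÷ 3.6 = 168.1 m/s.
D = ½ρv²S·CD = ½ × 0.405 × 168.1² × 326 × 0.0551 = 1.03×10^5 N ≈ 103 kN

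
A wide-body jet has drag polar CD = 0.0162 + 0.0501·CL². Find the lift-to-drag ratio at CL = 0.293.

L/D = 14.3

CD = 0.0162 + 0.0501 × 0.293² = 0.0205
L/D = CL/CD = 0.293 / 0.0205 = 14.3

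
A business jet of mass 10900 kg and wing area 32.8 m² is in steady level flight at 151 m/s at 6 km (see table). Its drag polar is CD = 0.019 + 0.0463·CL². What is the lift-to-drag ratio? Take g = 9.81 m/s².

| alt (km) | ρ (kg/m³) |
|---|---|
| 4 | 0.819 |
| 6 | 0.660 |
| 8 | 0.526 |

At 6 km, from the table: ρ = 0.660 kg/m³.
In steady level flight, lift balances weight: W = mg = 10900 × 9.81 = 1.0693×10^5 N.
q = ½ρv² = ½ × 0.66 × 151² = 7524 Pa.
CL = 2W/(ρv²S) = 2×1.0693×10^5/(0.66×151²×32.8) = 0.4333.
CD = 0.019 + 0.0463 × 0.4333² = 0.02769.
L/D = CL/CD = 0.4333 / 0.02769 = 15.6

L/D = 15.6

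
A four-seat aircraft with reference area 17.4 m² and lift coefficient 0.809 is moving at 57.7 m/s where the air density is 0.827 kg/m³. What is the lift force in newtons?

L = 19400 N

Dynamic pressure q = ½ρv² = ½ × 0.827 × 57.7² = 1377 Pa.
L = q·S·CL = 1377 × 17.4 × 0.809 = 19400 N ≈ 19.4 kN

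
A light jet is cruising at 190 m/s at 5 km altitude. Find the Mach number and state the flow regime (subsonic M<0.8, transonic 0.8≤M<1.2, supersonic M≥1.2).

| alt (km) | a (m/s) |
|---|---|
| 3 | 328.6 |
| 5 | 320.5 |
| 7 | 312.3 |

At 5 km, from the table: a = 320.5 m/s.
M = v/a = 190 / 320.5 = 0.593
M = 0.593 → subsonic.

M = 0.593 (subsonic)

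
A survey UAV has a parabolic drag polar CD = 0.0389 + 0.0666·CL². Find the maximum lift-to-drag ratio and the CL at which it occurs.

For CD = CD0 + K·CL², (L/D)max occurs at CL* = √(CD0/K) and equals 1/(2√(K·CD0)).
(L/D)max = 1/(2√(0.0666 × 0.0389)) = 1/(2 × 0.0509) = 9.82
CL* = √(0.0389/0.0666) = 0.764

(L/D)max = 9.82, at CL = 0.764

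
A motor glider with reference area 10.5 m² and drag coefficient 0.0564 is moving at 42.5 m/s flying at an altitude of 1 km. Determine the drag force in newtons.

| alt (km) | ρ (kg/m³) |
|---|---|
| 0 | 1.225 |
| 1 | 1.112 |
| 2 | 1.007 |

D = 595 N

At 1 km, from the table: ρ = 1.112 kg/m³.
Dynamic pressure q = ½ρv² = ½ × 1.112 × 42.5² = 1004 Pa.
D = q·S·CD = 1004 × 10.5 × 0.0564 = 595 N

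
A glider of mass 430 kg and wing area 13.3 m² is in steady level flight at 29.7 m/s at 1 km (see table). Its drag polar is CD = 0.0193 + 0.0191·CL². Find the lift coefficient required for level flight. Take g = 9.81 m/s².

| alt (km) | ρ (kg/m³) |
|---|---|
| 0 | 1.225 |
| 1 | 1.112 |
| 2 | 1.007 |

CL = 0.647

At 1 km, from the table: ρ = 1.112 kg/m³.
Level flight ⇒ L = W = m·g = 430 × 9.81 = 4218.3 N.
q = ½ρv² = ½ × 1.112 × 29.7² = 490.4 Pa.
Required CL = L/(qS) = 4218.3/(490.4·13.3) = 0.6467.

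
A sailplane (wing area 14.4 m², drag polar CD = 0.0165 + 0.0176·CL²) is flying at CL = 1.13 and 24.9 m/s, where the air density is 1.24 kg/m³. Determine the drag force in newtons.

CD = 0.0165 + 0.0176 × 1.13² = 0.03897
D = ½ρv²S·CD = ½ × 1.24 × 24.9² × 14.4 × 0.03897 = 216 N

D = 216 N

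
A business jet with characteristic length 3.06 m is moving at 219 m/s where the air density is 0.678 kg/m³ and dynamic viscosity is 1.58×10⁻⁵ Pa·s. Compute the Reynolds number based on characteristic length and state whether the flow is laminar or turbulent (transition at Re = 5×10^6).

Re = 2.88×10^7 (turbulent)

Re = ρ·v·c/μ = 0.678 × 219 × 3.06 / (1.58×10⁻⁵) = 2.88×10^7
Since 2.88×10^7 > 5×10^6, the flow is turbulent.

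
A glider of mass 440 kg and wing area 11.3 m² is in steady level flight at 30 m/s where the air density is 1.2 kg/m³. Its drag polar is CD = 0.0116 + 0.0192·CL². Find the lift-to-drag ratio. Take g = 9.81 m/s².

In steady level flight, lift balances weight: W = mg = 440 × 9.81 = 4316.4 N.
Dynamic pressure q = 0.5 × 1.2 × 30² = 540 Pa.
CL = 2W/(ρv²S) = 2×4316.4/(1.2×30²×11.3) = 0.7074.
CD = 0.0116 + 0.0192 × 0.7074² = 0.02121.
L/D = CL/CD = 0.7074 / 0.02121 = 33.4

L/D = 33.4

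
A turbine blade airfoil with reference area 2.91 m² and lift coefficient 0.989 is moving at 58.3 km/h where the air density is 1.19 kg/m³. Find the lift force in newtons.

Convert speed: v = 58.3 km/h ÷ 3.6 = 16.19 m/s.
Dynamic pressure q = ½ρv² = ½ × 1.19 × 16.19² = 156 Pa.
L = q·S·CL = 156 × 2.91 × 0.989 = 449 N

L = 449 N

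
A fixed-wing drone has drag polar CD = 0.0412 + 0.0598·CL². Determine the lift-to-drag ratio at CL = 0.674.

L/D = 9.86

CD = 0.0412 + 0.0598 × 0.674² = 0.06837
L/D = CL/CD = 0.674 / 0.06837 = 9.86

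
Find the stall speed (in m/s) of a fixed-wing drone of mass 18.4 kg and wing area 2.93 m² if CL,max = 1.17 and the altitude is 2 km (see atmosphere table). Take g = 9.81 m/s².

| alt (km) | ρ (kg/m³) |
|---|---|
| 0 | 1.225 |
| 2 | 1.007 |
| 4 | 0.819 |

At 2 km, from the table: ρ = 1.007 kg/m³.
At stall, lift equals weight: L = W = m·g = 18.4 × 9.81 = 180.5 N.
From L = ½ρV²S·CL,max = W: V_stall = √(2W/(ρSCL,max)) = √(2·180.5/(1.007·2.93·1.17))
V_stall = √104.6 = 10.2 m/s

V_stall = 10.2 m/s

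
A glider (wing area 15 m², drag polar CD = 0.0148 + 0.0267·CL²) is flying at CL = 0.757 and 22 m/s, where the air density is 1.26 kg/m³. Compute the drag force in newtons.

CD = 0.0148 + 0.0267 × 0.757² = 0.0301
D = ½ρv²S·CD = ½ × 1.26 × 22² × 15 × 0.0301 = 138 N

D = 138 N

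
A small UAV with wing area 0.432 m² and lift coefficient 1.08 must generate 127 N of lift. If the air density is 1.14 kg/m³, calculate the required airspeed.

L = ½ρv²S·CL ⇒ v = √(2L/(ρ·S·CL))
v = √(2 × 127 / (1.14 × 0.432 × 1.08)) = √477.6 = 21.9 m/s

v = 21.9 m/s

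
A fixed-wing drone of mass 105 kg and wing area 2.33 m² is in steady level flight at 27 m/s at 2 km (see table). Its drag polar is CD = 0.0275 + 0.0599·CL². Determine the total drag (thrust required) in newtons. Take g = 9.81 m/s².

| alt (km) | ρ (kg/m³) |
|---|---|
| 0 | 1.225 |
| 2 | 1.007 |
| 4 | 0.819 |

D = 97.8 N

At 2 km, from the table: ρ = 1.007 kg/m³.
Level flight ⇒ L = W = m·g = 105 × 9.81 = 1030 N.
q = ½ρv² = ½ × 1.007 × 27² = 367.1 Pa.
CL = W/(q·S) = 1030 / (367.1 × 2.33) = 1.204.
CD = 0.0275 + 0.0599 × 1.204² = 0.1144.
D = q·S·CD = 367.1 × 2.33 × 0.1144 = 97.83 N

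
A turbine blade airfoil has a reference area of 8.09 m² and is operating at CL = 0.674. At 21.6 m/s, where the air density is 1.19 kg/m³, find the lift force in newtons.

L = 1510 N

Dynamic pressure q = ½ρv² = ½ × 1.19 × 21.6² = 277.6 Pa.
L = q·S·CL = 277.6 × 8.09 × 0.674 = 1510 N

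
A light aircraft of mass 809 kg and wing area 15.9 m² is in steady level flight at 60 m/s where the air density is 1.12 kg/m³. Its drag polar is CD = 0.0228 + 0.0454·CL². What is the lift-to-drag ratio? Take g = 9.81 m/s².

L/D = 9.68

Weight W = mg = 809 × 9.81 = 7936.3 N; in level flight L = W.
Dynamic pressure q = 0.5 × 1.12 × 60² = 2016 Pa.
CL = 2W/(ρv²S) = 2×7936.3/(1.12×60²×15.9) = 0.2476.
CD = 0.0228 + 0.0454 × 0.2476² = 0.02558.
L/D = CL/CD = 0.2476 / 0.02558 = 9.68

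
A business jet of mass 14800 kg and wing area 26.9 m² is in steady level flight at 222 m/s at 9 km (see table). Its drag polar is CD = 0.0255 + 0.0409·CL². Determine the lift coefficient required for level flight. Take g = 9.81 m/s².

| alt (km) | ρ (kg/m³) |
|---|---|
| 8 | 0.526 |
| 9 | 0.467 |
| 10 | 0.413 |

At 9 km, from the table: ρ = 0.467 kg/m³.
Weight W = mg = 14800 × 9.81 = 1.4519×10^5 N; in level flight L = W.
q = ½ρv² = ½ × 0.467 × 222² = 11510 Pa.
Required CL = L/(qS) = 1.4519×10^5/(11510·26.9) = 0.469.

CL = 0.469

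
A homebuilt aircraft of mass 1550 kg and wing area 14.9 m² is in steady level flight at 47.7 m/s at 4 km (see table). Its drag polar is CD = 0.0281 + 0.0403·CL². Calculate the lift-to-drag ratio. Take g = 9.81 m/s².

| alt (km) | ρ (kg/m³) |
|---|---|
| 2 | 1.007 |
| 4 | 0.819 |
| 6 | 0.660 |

At 4 km, from the table: ρ = 0.819 kg/m³.
In steady level flight, lift balances weight: W = mg = 1550 × 9.81 = 15206 N.
q = ½ρv² = ½ × 0.819 × 47.7² = 931.7 Pa.
Required CL = L/(qS) = 15206/(931.7·14.9) = 1.095.
CD = 0.0281 + 0.0403 × 1.095² = 0.07645.
L/D = CL/CD = 1.095 / 0.07645 = 14.3

L/D = 14.3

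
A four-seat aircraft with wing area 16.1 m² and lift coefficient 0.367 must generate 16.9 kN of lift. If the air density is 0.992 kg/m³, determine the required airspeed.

L = ½ρv²S·CL ⇒ v = √(2L/(ρ·S·CL))
v = √(2 × 16900 / (0.992 × 16.1 × 0.367)) = √5767 = 75.9 m/s

v = 75.9 m/s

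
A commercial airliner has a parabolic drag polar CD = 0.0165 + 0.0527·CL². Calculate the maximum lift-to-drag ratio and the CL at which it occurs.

For CD = CD0 + K·CL², (L/D)max occurs at CL* = √(CD0/K) and equals 1/(2√(K·CD0)).
(L/D)max = 1/(2√(0.0527 × 0.0165)) = 1/(2 × 0.02949) = 17
CL* = √(0.0165/0.0527) = 0.56

(L/D)max = 17, at CL = 0.56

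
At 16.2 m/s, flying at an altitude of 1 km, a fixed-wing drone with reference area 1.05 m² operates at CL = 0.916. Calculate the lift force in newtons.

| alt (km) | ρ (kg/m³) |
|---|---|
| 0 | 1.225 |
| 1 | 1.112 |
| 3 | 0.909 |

At 1 km, from the table: ρ = 1.112 kg/m³.
Dynamic pressure q = ½ρv² = ½ × 1.112 × 16.2² = 145.9 Pa.
L = q·S·CL = 145.9 × 1.05 × 0.916 = 140 N

L = 140 N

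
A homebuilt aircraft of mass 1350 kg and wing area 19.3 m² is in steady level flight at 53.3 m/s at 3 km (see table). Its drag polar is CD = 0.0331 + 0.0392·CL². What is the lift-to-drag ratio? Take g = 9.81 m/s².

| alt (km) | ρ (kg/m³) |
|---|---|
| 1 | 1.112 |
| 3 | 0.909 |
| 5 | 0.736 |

At 3 km, from the table: ρ = 0.909 kg/m³.
Weight W = mg = 1350 × 9.81 = 13244 N; in level flight L = W.
q = ½ρv² = ½ × 0.909 × 53.3² = 1291 Pa.
Required CL = L/(qS) = 13244/(1291·19.3) = 0.5314.
CD = 0.0331 + 0.0392 × 0.5314² = 0.04417.
L/D = CL/CD = 0.5314 / 0.04417 = 12

L/D = 12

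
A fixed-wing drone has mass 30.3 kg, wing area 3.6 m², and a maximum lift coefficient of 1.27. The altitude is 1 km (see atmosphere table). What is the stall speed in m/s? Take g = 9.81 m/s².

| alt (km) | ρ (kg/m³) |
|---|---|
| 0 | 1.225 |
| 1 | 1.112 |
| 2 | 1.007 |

At 1 km, from the table: ρ = 1.112 kg/m³.
Stall occurs when L = W at CL,max. W = mg = 30.3 × 9.81 = 297.2 N.
V_stall = √(2W/(ρ·S·CL,max)) = √(2 × 297.2 / (1.112 × 3.6 × 1.27))
V_stall = √116.9 = 10.8 m/s

V_stall = 10.8 m/s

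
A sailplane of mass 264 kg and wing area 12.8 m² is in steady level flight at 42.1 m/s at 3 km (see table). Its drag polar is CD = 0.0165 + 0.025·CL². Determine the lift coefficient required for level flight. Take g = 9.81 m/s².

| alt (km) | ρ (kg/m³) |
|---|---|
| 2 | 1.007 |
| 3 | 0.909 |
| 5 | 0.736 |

At 3 km, from the table: ρ = 0.909 kg/m³.
In steady level flight, lift balances weight: W = mg = 264 × 9.81 = 2589.8 N.
q = ½ρv² = ½ × 0.909 × 42.1² = 805.6 Pa.
CL = 2W/(ρv²S) = 2×2589.8/(0.909×42.1²×12.8) = 0.2512.

CL = 0.251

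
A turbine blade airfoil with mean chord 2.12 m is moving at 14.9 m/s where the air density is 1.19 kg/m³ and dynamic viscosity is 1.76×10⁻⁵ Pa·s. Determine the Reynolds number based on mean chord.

Re = 2.14×10^6

Re = ρ·v·c/μ = 1.19 × 14.9 × 2.12 / (1.76×10⁻⁵) = 2.14×10^6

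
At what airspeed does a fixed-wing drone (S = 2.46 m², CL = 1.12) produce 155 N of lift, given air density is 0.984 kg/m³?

v = 10.7 m/s

L = ½ρv²S·CL ⇒ v = √(2L/(ρ·S·CL))
v = √(2 × 155 / (0.984 × 2.46 × 1.12)) = √114.3 = 10.7 m/s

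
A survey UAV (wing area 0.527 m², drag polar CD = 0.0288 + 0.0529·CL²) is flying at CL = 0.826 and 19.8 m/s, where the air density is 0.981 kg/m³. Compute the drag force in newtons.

D = 6.58 N

CD = 0.0288 + 0.0529 × 0.826² = 0.06489
D = ½ρv²S·CD = ½ × 0.981 × 19.8² × 0.527 × 0.06489 = 6.58 N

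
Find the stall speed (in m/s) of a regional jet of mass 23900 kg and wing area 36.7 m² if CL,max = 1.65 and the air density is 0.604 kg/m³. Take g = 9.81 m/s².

At stall, lift equals weight: L = W = m·g = 23900 × 9.81 = 2.345×10^5 N.
V_stall = √(2W/(ρ·S·CL,max)) = √(2 × 2.345×10^5 / (0.604 × 36.7 × 1.65))
V_stall = √12820 = 113 m/s

V_stall = 113 m/s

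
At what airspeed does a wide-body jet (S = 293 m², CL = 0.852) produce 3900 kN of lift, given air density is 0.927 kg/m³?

L = ½ρv²S·CL ⇒ v = √(2L/(ρ·S·CL))
v = √(2 × 3.9×10^6 / (0.927 × 293 × 0.852)) = √33710 = 184 m/s

v = 184 m/s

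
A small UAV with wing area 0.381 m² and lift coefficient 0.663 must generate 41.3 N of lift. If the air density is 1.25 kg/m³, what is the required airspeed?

v = 16.2 m/s

L = ½ρv²S·CL ⇒ v = √(2L/(ρ·S·CL))
v = √(2 × 41.3 / (1.25 × 0.381 × 0.663)) = √261.6 = 16.2 m/s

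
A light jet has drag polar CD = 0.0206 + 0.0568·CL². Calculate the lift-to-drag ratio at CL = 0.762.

L/D = 14.2

CD = 0.0206 + 0.0568 × 0.762² = 0.05358
L/D = CL/CD = 0.762 / 0.05358 = 14.2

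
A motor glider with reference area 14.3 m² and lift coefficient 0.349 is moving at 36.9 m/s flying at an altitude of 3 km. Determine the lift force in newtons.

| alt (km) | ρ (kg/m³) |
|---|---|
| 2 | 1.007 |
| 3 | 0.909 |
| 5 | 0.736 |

At 3 km, from the table: ρ = 0.909 kg/m³.
Dynamic pressure q = ½ρv² = ½ × 0.909 × 36.9² = 618.9 Pa.
L = q·S·CL = 618.9 × 14.3 × 0.349 = 3090 N

L = 3090 N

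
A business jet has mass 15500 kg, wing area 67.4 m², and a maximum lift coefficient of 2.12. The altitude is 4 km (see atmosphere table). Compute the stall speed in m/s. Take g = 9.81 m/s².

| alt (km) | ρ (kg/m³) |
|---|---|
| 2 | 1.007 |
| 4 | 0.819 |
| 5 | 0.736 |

V_stall = 51 m/s

At 4 km, from the table: ρ = 0.819 kg/m³.
At stall, lift equals weight: L = W = m·g = 15500 × 9.81 = 1.521×10^5 N.
V_stall = √(2W/(ρ·S·CL,max)) = √(2 × 1.521×10^5 / (0.819 × 67.4 × 2.12))
V_stall = √2599 = 51 m/s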